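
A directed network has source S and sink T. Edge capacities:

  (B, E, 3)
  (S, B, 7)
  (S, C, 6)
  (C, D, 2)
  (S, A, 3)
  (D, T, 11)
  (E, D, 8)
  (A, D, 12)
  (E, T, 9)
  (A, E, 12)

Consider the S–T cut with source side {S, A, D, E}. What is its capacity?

33

Edges leaving {S, A, D, E}: S→B (7), S→C (6), D→T (11), E→T (9).
Cut capacity = 7 + 6 + 11 + 9 = 33.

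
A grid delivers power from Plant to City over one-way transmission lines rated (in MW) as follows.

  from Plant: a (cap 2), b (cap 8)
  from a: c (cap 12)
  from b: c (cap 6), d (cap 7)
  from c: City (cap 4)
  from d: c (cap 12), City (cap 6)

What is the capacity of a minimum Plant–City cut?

Augment Plant→a→c→City: bottleneck 2, flow now 2.
Augment Plant→b→c→City: bottleneck 2, flow now 4.
Augment Plant→b→d→City: bottleneck 6, flow now 10.
No augmenting path remains; maximum flow = 10.
By max-flow min-cut, the minimum cut capacity equals the max flow.
In the residual graph, reachable from Plant: {Plant}.
Min-cut edges: Plant→a (2), Plant→b (8); capacity 2 + 8 = 10.

10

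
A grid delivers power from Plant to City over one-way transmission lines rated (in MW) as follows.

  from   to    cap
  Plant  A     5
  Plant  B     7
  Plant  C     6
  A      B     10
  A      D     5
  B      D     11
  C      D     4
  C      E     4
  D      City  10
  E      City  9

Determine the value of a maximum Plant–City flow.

Augment Plant→A→D→City: bottleneck 5, flow now 5.
Augment Plant→B→D→City: bottleneck 5, flow now 10.
Augment Plant→C→E→City: bottleneck 4, flow now 14.
No augmenting path remains; maximum flow = 14.
In the residual graph, reachable from Plant: {Plant, A, B, C, D}.
Min-cut edges: C→E (4), D→City (10); capacity 4 + 10 = 14.
This cut is saturated, so no flow can exceed 14.

14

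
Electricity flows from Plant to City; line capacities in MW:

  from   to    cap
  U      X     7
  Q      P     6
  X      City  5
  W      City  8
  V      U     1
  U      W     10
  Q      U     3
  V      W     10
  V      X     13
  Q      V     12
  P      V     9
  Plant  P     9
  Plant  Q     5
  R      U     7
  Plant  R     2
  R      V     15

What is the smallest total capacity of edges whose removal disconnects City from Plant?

13

Augment Plant→P→V→W→City: bottleneck 8, flow now 8.
Augment Plant→P→V→X→City: bottleneck 1, flow now 9.
Augment Plant→Q→U→X→City: bottleneck 3, flow now 12.
Augment Plant→Q→V→X→City: bottleneck 1, flow now 13.
No augmenting path remains; maximum flow = 13.
By max-flow min-cut, the minimum cut capacity equals the max flow.
In the residual graph, reachable from Plant: {Plant, P, Q, R, U, V, W, X}.
Min-cut edges: W→City (8), X→City (5); capacity 8 + 5 = 13.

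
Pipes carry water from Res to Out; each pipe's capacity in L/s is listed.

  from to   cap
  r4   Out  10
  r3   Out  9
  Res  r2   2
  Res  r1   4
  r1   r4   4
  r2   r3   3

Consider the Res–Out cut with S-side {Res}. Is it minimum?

Yes — it is a minimum cut (capacity 6).

Given cut capacity: 4 + 2 = 6.
Augment Res→r1→r4→Out: bottleneck 4, flow now 4.
Augment Res→r2→r3→Out: bottleneck 2, flow now 6.
No augmenting path remains; maximum flow = 6.
Cut capacity 6 equals the max flow, so it is a minimum cut.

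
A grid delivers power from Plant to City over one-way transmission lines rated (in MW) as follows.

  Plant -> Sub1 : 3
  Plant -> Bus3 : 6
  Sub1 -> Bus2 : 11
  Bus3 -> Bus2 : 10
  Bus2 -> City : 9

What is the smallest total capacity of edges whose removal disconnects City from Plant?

9

Augment Plant→Sub1→Bus2→City: bottleneck 3, flow now 3.
Augment Plant→Bus3→Bus2→City: bottleneck 6, flow now 9.
No augmenting path remains; maximum flow = 9.
By max-flow min-cut, the minimum cut capacity equals the max flow.
In the residual graph, reachable from Plant: {Plant}.
Min-cut edges: Plant→Sub1 (3), Plant→Bus3 (6); capacity 3 + 6 = 9.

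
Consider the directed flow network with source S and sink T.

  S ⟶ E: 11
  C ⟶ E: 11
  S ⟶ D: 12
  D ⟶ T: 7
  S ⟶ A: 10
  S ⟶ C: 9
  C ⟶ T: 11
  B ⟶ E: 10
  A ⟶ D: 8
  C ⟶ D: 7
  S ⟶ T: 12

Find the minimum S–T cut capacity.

28

Augment S→T: bottleneck 12, flow now 12.
Augment S→C→T: bottleneck 9, flow now 21.
Augment S→D→T: bottleneck 7, flow now 28.
No augmenting path remains; maximum flow = 28.
By max-flow min-cut, the minimum cut capacity equals the max flow.
In the residual graph, reachable from S: {S, A, D, E}.
Min-cut edges: S→C (9), S→T (12), D→T (7); capacity 9 + 12 + 7 = 28.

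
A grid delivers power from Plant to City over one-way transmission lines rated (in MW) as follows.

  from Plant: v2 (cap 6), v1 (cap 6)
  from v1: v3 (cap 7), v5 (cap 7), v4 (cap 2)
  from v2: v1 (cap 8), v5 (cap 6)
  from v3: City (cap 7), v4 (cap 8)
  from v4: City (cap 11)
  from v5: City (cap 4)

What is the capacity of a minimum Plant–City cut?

12

Augment Plant→v1→v3→City: bottleneck 6, flow now 6.
Augment Plant→v2→v5→City: bottleneck 4, flow now 10.
Augment Plant→v2→v1→v3→City: bottleneck 1, flow now 11.
Augment Plant→v2→v1→v4→City: bottleneck 1, flow now 12.
No augmenting path remains; maximum flow = 12.
By max-flow min-cut, the minimum cut capacity equals the max flow.
In the residual graph, reachable from Plant: {Plant}.
Min-cut edges: Plant→v1 (6), Plant→v2 (6); capacity 6 + 6 = 12.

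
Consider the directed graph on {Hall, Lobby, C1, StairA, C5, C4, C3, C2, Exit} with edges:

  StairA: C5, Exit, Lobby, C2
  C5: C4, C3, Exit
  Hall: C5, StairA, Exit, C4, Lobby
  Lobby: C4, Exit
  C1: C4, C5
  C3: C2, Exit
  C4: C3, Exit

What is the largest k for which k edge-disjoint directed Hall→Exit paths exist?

5

Assign every edge capacity 1; by Menger, the answer equals the max flow.
Path Hall→Exit (+1); total 1.
Path Hall→Lobby→Exit (+1); total 2.
Path Hall→StairA→Exit (+1); total 3.
Path Hall→C5→Exit (+1); total 4.
Path Hall→C4→Exit (+1); total 5.
No residual Hall→Exit path; max flow = 5.
Certifying cut of size 5: {Hall→C4, Hall→C5, Hall→Exit, Hall→Lobby, Hall→StairA}.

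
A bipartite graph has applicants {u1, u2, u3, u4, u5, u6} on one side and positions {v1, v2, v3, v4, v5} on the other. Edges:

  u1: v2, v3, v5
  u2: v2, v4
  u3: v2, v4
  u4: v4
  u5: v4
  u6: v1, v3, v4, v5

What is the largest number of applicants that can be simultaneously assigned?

Unit-capacity flow: source→left, listed edges, right→sink; max matching = max flow.
Augmenting path u1→v2 (+1); matched 1.
Augmenting path u2→v4 (+1); matched 2.
Augmenting path u6→v1 (+1); matched 3.
Augmenting path u3→v2→u1→v3 (+1); matched 4.
No augmenting path remains; maximum matching = 4.
König certificate: {u1, u6, v2, v4} is a vertex cover of size 4 (every listed pair touches it), so no matching can be larger.

4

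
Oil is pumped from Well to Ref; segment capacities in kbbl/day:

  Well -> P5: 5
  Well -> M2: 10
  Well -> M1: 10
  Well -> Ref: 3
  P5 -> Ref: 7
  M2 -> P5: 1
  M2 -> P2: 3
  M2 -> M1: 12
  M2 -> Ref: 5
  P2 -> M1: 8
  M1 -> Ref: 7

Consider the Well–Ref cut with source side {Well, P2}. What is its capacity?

36

Edges leaving {Well, P2}: Well→P5 (5), Well→M2 (10), Well→M1 (10), Well→Ref (3), P2→M1 (8).
Cut capacity = 5 + 10 + 10 + 3 + 8 = 36.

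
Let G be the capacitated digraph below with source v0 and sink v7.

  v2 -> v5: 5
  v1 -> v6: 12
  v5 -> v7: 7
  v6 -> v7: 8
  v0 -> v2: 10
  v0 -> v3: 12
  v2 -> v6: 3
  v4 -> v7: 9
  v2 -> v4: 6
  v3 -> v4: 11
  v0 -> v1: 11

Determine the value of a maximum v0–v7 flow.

22

Augment v0→v1→v6→v7: bottleneck 8, flow now 8.
Augment v0→v2→v4→v7: bottleneck 6, flow now 14.
Augment v0→v2→v5→v7: bottleneck 4, flow now 18.
Augment v0→v3→v4→v7: bottleneck 3, flow now 21.
Augment v0→v3→v4→v2→v5→v7: bottleneck 1, flow now 22. (uses reverse residual edge)
No augmenting path remains; maximum flow = 22.
In the residual graph, reachable from v0: {v0, v1, v2, v3, v4, v6}.
Min-cut edges: v2→v5 (5), v4→v7 (9), v6→v7 (8); capacity 5 + 9 + 8 = 22.
This cut is saturated, so no flow can exceed 22.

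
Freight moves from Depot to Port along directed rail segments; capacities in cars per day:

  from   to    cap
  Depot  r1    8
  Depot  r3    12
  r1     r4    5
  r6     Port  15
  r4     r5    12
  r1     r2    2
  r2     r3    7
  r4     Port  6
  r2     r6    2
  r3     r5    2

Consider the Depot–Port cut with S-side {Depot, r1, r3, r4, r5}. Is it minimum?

Given cut capacity: 2 + 6 = 8.
Augment Depot→r1→r4→Port: bottleneck 5, flow now 5.
Augment Depot→r1→r2→r6→Port: bottleneck 2, flow now 7.
No augmenting path remains; maximum flow = 7.
In the residual graph, reachable from Depot: {Depot, r1, r3, r5}.
Min-cut edges: r1→r2 (2), r1→r4 (5); capacity 2 + 5 = 7.
Cut capacity 8 exceeds the max flow 7, so it is not minimum.

No — its capacity is 8, but the minimum cut has capacity 7.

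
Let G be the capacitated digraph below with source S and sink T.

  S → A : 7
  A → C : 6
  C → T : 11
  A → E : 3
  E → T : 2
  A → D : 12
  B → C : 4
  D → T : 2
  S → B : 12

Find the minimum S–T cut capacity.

11

Augment S→A→C→T: bottleneck 6, flow now 6.
Augment S→A→D→T: bottleneck 1, flow now 7.
Augment S→B→C→T: bottleneck 4, flow now 11.
No augmenting path remains; maximum flow = 11.
By max-flow min-cut, the minimum cut capacity equals the max flow.
In the residual graph, reachable from S: {S, B}.
Min-cut edges: S→A (7), B→C (4); capacity 7 + 4 = 11.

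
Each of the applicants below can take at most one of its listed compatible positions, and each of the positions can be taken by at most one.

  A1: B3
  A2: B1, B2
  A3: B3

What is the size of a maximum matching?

Unit-capacity flow: source→left, listed edges, right→sink; max matching = max flow.
Augmenting path A1→B3 (+1); matched 1.
Augmenting path A2→B1 (+1); matched 2.
No augmenting path remains; maximum matching = 2.
König certificate: {A2, B3} is a vertex cover of size 2 (every listed pair touches it), so no matching can be larger.

2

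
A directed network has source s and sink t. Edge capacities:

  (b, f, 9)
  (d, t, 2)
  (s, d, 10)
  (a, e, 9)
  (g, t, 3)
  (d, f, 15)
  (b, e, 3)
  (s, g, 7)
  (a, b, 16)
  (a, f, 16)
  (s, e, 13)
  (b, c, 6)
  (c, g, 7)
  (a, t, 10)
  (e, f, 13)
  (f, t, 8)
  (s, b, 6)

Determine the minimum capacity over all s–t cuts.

13

Augment s→d→t: bottleneck 2, flow now 2.
Augment s→g→t: bottleneck 3, flow now 5.
Augment s→b→f→t: bottleneck 6, flow now 11.
Augment s→d→f→t: bottleneck 2, flow now 13.
No augmenting path remains; maximum flow = 13.
By max-flow min-cut, the minimum cut capacity equals the max flow.
In the residual graph, reachable from s: {s, b, c, d, e, f, g}.
Min-cut edges: d→t (2), f→t (8), g→t (3); capacity 2 + 8 + 3 = 13.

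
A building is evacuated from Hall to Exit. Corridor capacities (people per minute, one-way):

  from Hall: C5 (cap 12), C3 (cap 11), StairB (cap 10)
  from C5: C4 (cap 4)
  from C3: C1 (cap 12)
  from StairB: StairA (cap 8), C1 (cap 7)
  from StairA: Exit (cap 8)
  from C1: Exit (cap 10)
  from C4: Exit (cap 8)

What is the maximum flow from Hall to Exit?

22

Augment Hall→C5→C4→Exit: bottleneck 4, flow now 4.
Augment Hall→C3→C1→Exit: bottleneck 10, flow now 14.
Augment Hall→StairB→StairA→Exit: bottleneck 8, flow now 22.
No augmenting path remains; maximum flow = 22.
In the residual graph, reachable from Hall: {Hall, C5, C3, StairB, C1}.
Min-cut edges: C5→C4 (4), StairB→StairA (8), C1→Exit (10); capacity 4 + 8 + 10 = 22.
This cut is saturated, so no flow can exceed 22.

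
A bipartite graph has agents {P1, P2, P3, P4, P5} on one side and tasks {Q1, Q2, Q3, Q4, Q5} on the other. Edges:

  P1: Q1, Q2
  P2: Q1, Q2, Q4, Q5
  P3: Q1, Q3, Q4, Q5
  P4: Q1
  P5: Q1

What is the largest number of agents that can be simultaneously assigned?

4

Unit-capacity flow: source→left, listed edges, right→sink; max matching = max flow.
Augmenting path P1→Q1 (+1); matched 1.
Augmenting path P2→Q2 (+1); matched 2.
Augmenting path P3→Q3 (+1); matched 3.
Augmenting path P4→Q1→P1→Q2→P2→Q4 (+1); matched 4.
No augmenting path remains; maximum matching = 4.
König certificate: {P1, P2, P3, Q1} is a vertex cover of size 4 (every listed pair touches it), so no matching can be larger.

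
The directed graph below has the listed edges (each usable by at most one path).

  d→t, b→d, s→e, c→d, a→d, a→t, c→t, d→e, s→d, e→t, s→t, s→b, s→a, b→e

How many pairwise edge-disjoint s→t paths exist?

Assign every edge capacity 1; by Menger, the answer equals the max flow.
Path s→t (+1); total 1.
Path s→a→t (+1); total 2.
Path s→d→t (+1); total 3.
Path s→e→t (+1); total 4.
No residual s→t path; max flow = 4.
Certifying cut of size 4: {d→t, e→t, s→a, s→t}.

4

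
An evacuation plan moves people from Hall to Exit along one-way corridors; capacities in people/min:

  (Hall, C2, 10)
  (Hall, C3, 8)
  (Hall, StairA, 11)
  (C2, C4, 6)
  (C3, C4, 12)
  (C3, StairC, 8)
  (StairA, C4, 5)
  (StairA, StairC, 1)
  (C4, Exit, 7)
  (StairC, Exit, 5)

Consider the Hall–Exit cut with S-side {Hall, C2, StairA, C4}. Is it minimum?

Given cut capacity: 8 + 1 + 7 = 16.
Augment Hall→C2→C4→Exit: bottleneck 6, flow now 6.
Augment Hall→C3→C4→Exit: bottleneck 1, flow now 7.
Augment Hall→C3→StairC→Exit: bottleneck 5, flow now 12.
No augmenting path remains; maximum flow = 12.
In the residual graph, reachable from Hall: {Hall, C2, C3, StairA, C4, StairC}.
Min-cut edges: C4→Exit (7), StairC→Exit (5); capacity 7 + 5 = 12.
Cut capacity 16 exceeds the max flow 12, so it is not minimum.

No — its capacity is 16, but the minimum cut has capacity 12.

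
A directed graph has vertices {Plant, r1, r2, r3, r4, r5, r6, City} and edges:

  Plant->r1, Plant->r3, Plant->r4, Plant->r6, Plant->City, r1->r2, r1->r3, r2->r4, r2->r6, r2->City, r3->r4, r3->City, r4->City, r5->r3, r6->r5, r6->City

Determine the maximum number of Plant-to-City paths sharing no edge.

5

Assign every edge capacity 1; by Menger, the answer equals the max flow.
Path Plant→City (+1); total 1.
Path Plant→r3→City (+1); total 2.
Path Plant→r4→City (+1); total 3.
Path Plant→r6→City (+1); total 4.
Path Plant→r1→r2→City (+1); total 5.
No residual Plant→City path; max flow = 5.
Certifying cut of size 5: {Plant→City, Plant→r1, Plant→r3, Plant→r4, Plant→r6}.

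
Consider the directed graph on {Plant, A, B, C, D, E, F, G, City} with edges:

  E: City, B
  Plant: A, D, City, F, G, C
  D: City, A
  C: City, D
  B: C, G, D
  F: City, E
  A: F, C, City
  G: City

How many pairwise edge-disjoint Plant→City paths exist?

6

Assign every edge capacity 1; by Menger, the answer equals the max flow.
Path Plant→City (+1); total 1.
Path Plant→A→City (+1); total 2.
Path Plant→C→City (+1); total 3.
Path Plant→D→City (+1); total 4.
Path Plant→F→City (+1); total 5.
Path Plant→G→City (+1); total 6.
No residual Plant→City path; max flow = 6.
Certifying cut of size 6: {Plant→A, Plant→C, Plant→City, Plant→D, Plant→F, Plant→G}.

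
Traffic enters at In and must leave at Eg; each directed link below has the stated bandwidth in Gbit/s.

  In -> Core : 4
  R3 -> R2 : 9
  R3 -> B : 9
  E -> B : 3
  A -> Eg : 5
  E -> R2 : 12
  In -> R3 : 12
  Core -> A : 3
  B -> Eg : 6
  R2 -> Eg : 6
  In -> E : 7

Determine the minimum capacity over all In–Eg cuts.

Augment In→E→R2→Eg: bottleneck 6, flow now 6.
Augment In→E→B→Eg: bottleneck 1, flow now 7.
Augment In→Core→A→Eg: bottleneck 3, flow now 10.
Augment In→R3→B→Eg: bottleneck 5, flow now 15.
No augmenting path remains; maximum flow = 15.
By max-flow min-cut, the minimum cut capacity equals the max flow.
In the residual graph, reachable from In: {In, E, Core, R3, R2, B}.
Min-cut edges: Core→A (3), R2→Eg (6), B→Eg (6); capacity 3 + 6 + 6 = 15.

15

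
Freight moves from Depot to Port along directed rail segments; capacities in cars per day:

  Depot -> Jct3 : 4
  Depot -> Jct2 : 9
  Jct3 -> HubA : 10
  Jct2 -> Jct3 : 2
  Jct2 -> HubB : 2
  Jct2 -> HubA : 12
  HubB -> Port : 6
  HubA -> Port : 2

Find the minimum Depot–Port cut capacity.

Augment Depot→Jct3→HubA→Port: bottleneck 2, flow now 2.
Augment Depot→Jct2→HubB→Port: bottleneck 2, flow now 4.
No augmenting path remains; maximum flow = 4.
By max-flow min-cut, the minimum cut capacity equals the max flow.
In the residual graph, reachable from Depot: {Depot, Jct3, Jct2, HubA}.
Min-cut edges: Jct2→HubB (2), HubA→Port (2); capacity 2 + 2 = 4.

4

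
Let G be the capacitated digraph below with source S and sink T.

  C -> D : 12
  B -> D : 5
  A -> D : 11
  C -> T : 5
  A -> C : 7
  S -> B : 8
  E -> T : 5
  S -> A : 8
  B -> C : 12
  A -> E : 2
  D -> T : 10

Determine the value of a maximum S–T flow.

16

Augment S→A→C→T: bottleneck 5, flow now 5.
Augment S→A→D→T: bottleneck 3, flow now 8.
Augment S→B→D→T: bottleneck 5, flow now 13.
Augment S→B→C→D→T: bottleneck 2, flow now 15.
Augment S→B→C→A→E→T: bottleneck 1, flow now 16. (uses reverse residual edge)
No augmenting path remains; maximum flow = 16.
In the residual graph, reachable from S: {S}.
Min-cut edges: S→A (8), S→B (8); capacity 8 + 8 = 16.
This cut is saturated, so no flow can exceed 16.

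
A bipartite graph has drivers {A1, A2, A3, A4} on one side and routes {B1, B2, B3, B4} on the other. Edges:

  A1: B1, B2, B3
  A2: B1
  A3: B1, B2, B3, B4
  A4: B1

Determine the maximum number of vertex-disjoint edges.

Unit-capacity flow: source→left, listed edges, right→sink; max matching = max flow.
Augmenting path A1→B1 (+1); matched 1.
Augmenting path A3→B2 (+1); matched 2.
Augmenting path A2→B1→A1→B3 (+1); matched 3.
No augmenting path remains; maximum matching = 3.
König certificate: {A1, A3, B1} is a vertex cover of size 3 (every listed pair touches it), so no matching can be larger.

3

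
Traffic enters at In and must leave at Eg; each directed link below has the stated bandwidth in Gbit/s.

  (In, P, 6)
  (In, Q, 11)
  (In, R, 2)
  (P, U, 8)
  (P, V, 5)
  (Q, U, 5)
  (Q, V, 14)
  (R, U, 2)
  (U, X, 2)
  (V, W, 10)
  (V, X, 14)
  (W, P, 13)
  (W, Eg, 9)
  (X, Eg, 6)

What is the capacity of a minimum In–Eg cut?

15

Augment In→P→U→X→Eg: bottleneck 2, flow now 2.
Augment In→P→V→W→Eg: bottleneck 4, flow now 6.
Augment In→Q→V→W→Eg: bottleneck 5, flow now 11.
Augment In→Q→V→X→Eg: bottleneck 4, flow now 15.
No augmenting path remains; maximum flow = 15.
By max-flow min-cut, the minimum cut capacity equals the max flow.
In the residual graph, reachable from In: {In, P, Q, R, U, V, W, X}.
Min-cut edges: W→Eg (9), X→Eg (6); capacity 9 + 6 = 15.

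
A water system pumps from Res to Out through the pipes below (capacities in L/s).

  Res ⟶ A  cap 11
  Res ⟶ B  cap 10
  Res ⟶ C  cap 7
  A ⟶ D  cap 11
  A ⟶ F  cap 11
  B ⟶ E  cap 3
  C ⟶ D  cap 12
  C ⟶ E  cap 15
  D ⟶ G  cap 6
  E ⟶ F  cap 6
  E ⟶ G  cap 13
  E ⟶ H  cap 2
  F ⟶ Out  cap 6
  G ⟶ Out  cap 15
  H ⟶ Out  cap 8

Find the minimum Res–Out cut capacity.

Augment Res→A→F→Out: bottleneck 6, flow now 6.
Augment Res→A→D→G→Out: bottleneck 5, flow now 11.
Augment Res→B→E→G→Out: bottleneck 3, flow now 14.
Augment Res→C→D→G→Out: bottleneck 1, flow now 15.
Augment Res→C→E→G→Out: bottleneck 6, flow now 21.
No augmenting path remains; maximum flow = 21.
By max-flow min-cut, the minimum cut capacity equals the max flow.
In the residual graph, reachable from Res: {Res, B}.
Min-cut edges: Res→A (11), Res→C (7), B→E (3); capacity 11 + 7 + 3 = 21.

21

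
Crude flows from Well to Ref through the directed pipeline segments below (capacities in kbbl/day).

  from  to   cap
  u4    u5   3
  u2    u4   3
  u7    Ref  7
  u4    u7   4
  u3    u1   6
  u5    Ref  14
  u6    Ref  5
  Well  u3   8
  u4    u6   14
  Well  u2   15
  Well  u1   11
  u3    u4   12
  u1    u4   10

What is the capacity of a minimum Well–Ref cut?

Augment Well→u1→u4→u5→Ref: bottleneck 3, flow now 3.
Augment Well→u1→u4→u6→Ref: bottleneck 5, flow now 8.
Augment Well→u1→u4→u7→Ref: bottleneck 2, flow now 10.
Augment Well→u2→u4→u7→Ref: bottleneck 2, flow now 12.
No augmenting path remains; maximum flow = 12.
By max-flow min-cut, the minimum cut capacity equals the max flow.
In the residual graph, reachable from Well: {Well, u1, u2, u3, u4, u6}.
Min-cut edges: u4→u5 (3), u4→u7 (4), u6→Ref (5); capacity 3 + 4 + 5 = 12.

12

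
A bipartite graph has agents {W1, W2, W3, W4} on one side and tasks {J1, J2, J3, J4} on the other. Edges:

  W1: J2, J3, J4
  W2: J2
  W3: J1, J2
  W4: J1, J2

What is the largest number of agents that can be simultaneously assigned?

3

Unit-capacity flow: source→left, listed edges, right→sink; max matching = max flow.
Augmenting path W1→J2 (+1); matched 1.
Augmenting path W3→J1 (+1); matched 2.
Augmenting path W2→J2→W1→J3 (+1); matched 3.
No augmenting path remains; maximum matching = 3.
König certificate: {W1, J1, J2} is a vertex cover of size 3 (every listed pair touches it), so no matching can be larger.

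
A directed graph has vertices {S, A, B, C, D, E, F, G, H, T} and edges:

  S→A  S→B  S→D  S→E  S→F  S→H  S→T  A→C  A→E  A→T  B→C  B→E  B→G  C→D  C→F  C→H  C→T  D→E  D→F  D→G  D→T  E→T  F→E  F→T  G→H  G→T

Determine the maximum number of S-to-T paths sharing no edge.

6

Assign every edge capacity 1; by Menger, the answer equals the max flow.
Path S→T (+1); total 1.
Path S→A→T (+1); total 2.
Path S→D→T (+1); total 3.
Path S→E→T (+1); total 4.
Path S→F→T (+1); total 5.
Path S→B→C→T (+1); total 6.
No residual S→T path; max flow = 6.
Certifying cut of size 6: {S→A, S→B, S→D, S→E, S→F, S→T}.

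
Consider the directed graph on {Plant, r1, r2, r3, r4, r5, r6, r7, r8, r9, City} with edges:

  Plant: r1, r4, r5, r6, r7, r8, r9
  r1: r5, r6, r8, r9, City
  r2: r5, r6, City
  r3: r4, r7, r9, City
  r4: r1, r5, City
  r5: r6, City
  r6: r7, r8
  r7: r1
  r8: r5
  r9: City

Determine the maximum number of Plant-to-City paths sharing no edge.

4

Assign every edge capacity 1; by Menger, the answer equals the max flow.
Path Plant→r1→City (+1); total 1.
Path Plant→r4→City (+1); total 2.
Path Plant→r5→City (+1); total 3.
Path Plant→r9→City (+1); total 4.
No residual Plant→City path; max flow = 4.
Certifying cut of size 4: {Plant→r4, r1→City, r5→City, r9→City}.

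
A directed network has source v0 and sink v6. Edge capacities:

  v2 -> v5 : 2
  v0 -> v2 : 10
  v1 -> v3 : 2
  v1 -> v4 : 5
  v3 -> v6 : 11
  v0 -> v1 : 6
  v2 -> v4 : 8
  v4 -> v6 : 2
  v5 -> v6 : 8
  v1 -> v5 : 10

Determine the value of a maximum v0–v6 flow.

Augment v0→v1→v3→v6: bottleneck 2, flow now 2.
Augment v0→v1→v4→v6: bottleneck 2, flow now 4.
Augment v0→v1→v5→v6: bottleneck 2, flow now 6.
Augment v0→v2→v5→v6: bottleneck 2, flow now 8.
Augment v0→v2→v4→v1→v5→v6: bottleneck 2, flow now 10. (uses reverse residual edge)
No augmenting path remains; maximum flow = 10.
In the residual graph, reachable from v0: {v0, v2, v4}.
Min-cut edges: v0→v1 (6), v2→v5 (2), v4→v6 (2); capacity 6 + 2 + 2 = 10.
This cut is saturated, so no flow can exceed 10.

10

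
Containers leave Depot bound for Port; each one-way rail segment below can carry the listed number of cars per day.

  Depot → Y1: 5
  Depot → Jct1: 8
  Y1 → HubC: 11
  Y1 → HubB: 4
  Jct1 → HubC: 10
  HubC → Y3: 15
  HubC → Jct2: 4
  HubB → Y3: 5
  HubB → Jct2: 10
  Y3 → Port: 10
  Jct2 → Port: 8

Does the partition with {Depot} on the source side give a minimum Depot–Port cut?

Given cut capacity: 5 + 8 = 13.
Augment Depot→Y1→HubC→Y3→Port: bottleneck 5, flow now 5.
Augment Depot→Jct1→HubC→Y3→Port: bottleneck 5, flow now 10.
Augment Depot→Jct1→HubC→Jct2→Port: bottleneck 3, flow now 13.
No augmenting path remains; maximum flow = 13.
Cut capacity 13 equals the max flow, so it is a minimum cut.

Yes — it is a minimum cut (capacity 13).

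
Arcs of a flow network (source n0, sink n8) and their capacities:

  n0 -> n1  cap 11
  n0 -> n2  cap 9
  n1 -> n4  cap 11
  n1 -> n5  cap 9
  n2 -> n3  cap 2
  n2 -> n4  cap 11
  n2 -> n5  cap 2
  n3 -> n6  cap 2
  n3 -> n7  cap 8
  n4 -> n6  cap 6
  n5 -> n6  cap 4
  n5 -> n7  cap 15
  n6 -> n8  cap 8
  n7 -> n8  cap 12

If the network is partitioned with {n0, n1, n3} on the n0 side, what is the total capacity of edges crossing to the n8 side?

Edges leaving {n0, n1, n3}: n0→n2 (9), n1→n4 (11), n1→n5 (9), n3→n6 (2), n3→n7 (8).
Cut capacity = 9 + 11 + 9 + 2 + 8 = 39.

39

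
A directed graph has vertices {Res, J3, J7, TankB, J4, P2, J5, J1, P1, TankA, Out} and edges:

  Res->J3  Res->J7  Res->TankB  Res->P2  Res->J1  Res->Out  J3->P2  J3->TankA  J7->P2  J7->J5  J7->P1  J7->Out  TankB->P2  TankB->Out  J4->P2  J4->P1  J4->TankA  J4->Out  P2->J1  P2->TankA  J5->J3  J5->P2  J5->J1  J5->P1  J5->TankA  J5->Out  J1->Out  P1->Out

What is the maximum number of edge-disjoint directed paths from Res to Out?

4

Assign every edge capacity 1; by Menger, the answer equals the max flow.
Path Res→Out (+1); total 1.
Path Res→J7→Out (+1); total 2.
Path Res→TankB→Out (+1); total 3.
Path Res→J1→Out (+1); total 4.
No residual Res→Out path; max flow = 4.
Certifying cut of size 4: {J1→Out, Res→J7, Res→Out, Res→TankB}.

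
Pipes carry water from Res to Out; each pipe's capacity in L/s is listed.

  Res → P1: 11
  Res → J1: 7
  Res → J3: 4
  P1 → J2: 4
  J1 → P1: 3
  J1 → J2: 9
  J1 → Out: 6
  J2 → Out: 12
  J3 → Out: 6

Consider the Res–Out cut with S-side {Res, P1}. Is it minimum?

Yes — it is a minimum cut (capacity 15).

Given cut capacity: 7 + 4 + 4 = 15.
Augment Res→J1→Out: bottleneck 6, flow now 6.
Augment Res→J3→Out: bottleneck 4, flow now 10.
Augment Res→P1→J2→Out: bottleneck 4, flow now 14.
Augment Res→J1→J2→Out: bottleneck 1, flow now 15.
No augmenting path remains; maximum flow = 15.
Cut capacity 15 equals the max flow, so it is a minimum cut.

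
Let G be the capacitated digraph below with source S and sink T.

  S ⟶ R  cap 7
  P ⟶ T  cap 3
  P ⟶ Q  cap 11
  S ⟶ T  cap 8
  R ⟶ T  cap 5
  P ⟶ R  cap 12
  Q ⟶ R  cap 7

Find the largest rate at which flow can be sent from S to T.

13

Augment S→T: bottleneck 8, flow now 8.
Augment S→R→T: bottleneck 5, flow now 13.
No augmenting path remains; maximum flow = 13.
In the residual graph, reachable from S: {S, R}.
Min-cut edges: S→T (8), R→T (5); capacity 8 + 5 = 13.
This cut is saturated, so no flow can exceed 13.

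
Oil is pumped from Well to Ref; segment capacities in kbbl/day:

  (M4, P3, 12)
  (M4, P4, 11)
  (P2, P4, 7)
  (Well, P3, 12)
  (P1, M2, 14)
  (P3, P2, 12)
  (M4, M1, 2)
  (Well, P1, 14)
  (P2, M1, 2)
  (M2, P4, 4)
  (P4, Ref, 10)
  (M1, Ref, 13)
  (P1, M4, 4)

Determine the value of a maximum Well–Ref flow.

Augment Well→P3→P2→M1→Ref: bottleneck 2, flow now 2.
Augment Well→P3→P2→P4→Ref: bottleneck 7, flow now 9.
Augment Well→P1→M4→M1→Ref: bottleneck 2, flow now 11.
Augment Well→P1→M4→P4→Ref: bottleneck 2, flow now 13.
Augment Well→P1→M2→P4→Ref: bottleneck 1, flow now 14.
No augmenting path remains; maximum flow = 14.
In the residual graph, reachable from Well: {Well, P3, P1, M4, P2, M2, P4}.
Min-cut edges: M4→M1 (2), P2→M1 (2), P4→Ref (10); capacity 2 + 2 + 10 = 14.
This cut is saturated, so no flow can exceed 14.

14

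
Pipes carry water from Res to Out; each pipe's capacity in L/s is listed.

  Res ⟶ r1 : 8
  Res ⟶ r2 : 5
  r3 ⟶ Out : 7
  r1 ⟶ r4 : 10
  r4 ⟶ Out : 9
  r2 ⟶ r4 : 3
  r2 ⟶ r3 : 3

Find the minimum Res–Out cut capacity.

12

Augment Res→r1→r4→Out: bottleneck 8, flow now 8.
Augment Res→r2→r3→Out: bottleneck 3, flow now 11.
Augment Res→r2→r4→Out: bottleneck 1, flow now 12.
No augmenting path remains; maximum flow = 12.
By max-flow min-cut, the minimum cut capacity equals the max flow.
In the residual graph, reachable from Res: {Res, r1, r2, r4}.
Min-cut edges: r2→r3 (3), r4→Out (9); capacity 3 + 9 = 12.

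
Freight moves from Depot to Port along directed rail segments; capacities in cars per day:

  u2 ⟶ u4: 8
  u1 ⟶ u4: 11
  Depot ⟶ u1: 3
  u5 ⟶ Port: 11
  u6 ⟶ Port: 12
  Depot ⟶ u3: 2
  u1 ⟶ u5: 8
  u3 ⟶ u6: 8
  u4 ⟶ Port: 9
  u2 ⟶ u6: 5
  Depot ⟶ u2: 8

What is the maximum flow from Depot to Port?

13

Augment Depot→u1→u4→Port: bottleneck 3, flow now 3.
Augment Depot→u2→u4→Port: bottleneck 6, flow now 9.
Augment Depot→u2→u6→Port: bottleneck 2, flow now 11.
Augment Depot→u3→u6→Port: bottleneck 2, flow now 13.
No augmenting path remains; maximum flow = 13.
In the residual graph, reachable from Depot: {Depot}.
Min-cut edges: Depot→u1 (3), Depot→u2 (8), Depot→u3 (2); capacity 3 + 8 + 2 = 13.
This cut is saturated, so no flow can exceed 13.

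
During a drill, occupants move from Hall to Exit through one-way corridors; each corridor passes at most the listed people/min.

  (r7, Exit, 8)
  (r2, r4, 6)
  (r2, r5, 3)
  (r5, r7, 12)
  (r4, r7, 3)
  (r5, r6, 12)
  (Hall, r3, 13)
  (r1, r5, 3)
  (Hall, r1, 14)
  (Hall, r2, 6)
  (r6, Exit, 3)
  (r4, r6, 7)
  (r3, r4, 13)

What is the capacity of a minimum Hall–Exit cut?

Augment Hall→r1→r5→r6→Exit: bottleneck 3, flow now 3.
Augment Hall→r2→r4→r7→Exit: bottleneck 3, flow now 6.
Augment Hall→r2→r5→r7→Exit: bottleneck 3, flow now 9.
Augment Hall→r3→r4→r6→r5→r7→Exit: bottleneck 2, flow now 11. (uses reverse residual edge)
No augmenting path remains; maximum flow = 11.
By max-flow min-cut, the minimum cut capacity equals the max flow.
In the residual graph, reachable from Hall: {Hall, r1, r2, r3, r4, r5, r6, r7}.
Min-cut edges: r6→Exit (3), r7→Exit (8); capacity 3 + 8 = 11.

11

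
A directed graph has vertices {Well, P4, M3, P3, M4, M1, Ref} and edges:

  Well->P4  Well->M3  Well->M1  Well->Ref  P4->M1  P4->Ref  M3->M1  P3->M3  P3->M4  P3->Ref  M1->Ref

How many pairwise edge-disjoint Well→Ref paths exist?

Assign every edge capacity 1; by Menger, the answer equals the max flow.
Path Well→Ref (+1); total 1.
Path Well→P4→Ref (+1); total 2.
Path Well→M1→Ref (+1); total 3.
No residual Well→Ref path; max flow = 3.
Certifying cut of size 3: {M1→Ref, Well→P4, Well→Ref}.

3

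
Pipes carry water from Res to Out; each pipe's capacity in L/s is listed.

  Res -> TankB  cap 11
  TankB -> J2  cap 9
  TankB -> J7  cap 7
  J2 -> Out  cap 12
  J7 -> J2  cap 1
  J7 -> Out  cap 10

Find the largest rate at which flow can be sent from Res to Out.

Augment Res→TankB→J2→Out: bottleneck 9, flow now 9.
Augment Res→TankB→J7→Out: bottleneck 2, flow now 11.
No augmenting path remains; maximum flow = 11.
In the residual graph, reachable from Res: {Res}.
Min-cut edges: Res→TankB (11); capacity 11 = 11.
This cut is saturated, so no flow can exceed 11.

11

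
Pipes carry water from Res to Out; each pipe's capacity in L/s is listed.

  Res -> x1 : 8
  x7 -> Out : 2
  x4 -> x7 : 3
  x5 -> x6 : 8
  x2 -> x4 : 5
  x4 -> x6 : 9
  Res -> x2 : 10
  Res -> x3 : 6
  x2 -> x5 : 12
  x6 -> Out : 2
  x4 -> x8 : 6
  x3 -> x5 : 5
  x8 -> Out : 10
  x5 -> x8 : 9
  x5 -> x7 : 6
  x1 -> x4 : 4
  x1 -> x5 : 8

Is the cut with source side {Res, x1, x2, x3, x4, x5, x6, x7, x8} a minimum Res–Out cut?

Yes — it is a minimum cut (capacity 14).

Given cut capacity: 2 + 2 + 10 = 14.
Augment Res→x1→x4→x6→Out: bottleneck 2, flow now 2.
Augment Res→x1→x4→x7→Out: bottleneck 2, flow now 4.
Augment Res→x1→x5→x8→Out: bottleneck 4, flow now 8.
Augment Res→x2→x4→x8→Out: bottleneck 5, flow now 13.
Augment Res→x2→x5→x8→Out: bottleneck 1, flow now 14.
No augmenting path remains; maximum flow = 14.
Cut capacity 14 equals the max flow, so it is a minimum cut.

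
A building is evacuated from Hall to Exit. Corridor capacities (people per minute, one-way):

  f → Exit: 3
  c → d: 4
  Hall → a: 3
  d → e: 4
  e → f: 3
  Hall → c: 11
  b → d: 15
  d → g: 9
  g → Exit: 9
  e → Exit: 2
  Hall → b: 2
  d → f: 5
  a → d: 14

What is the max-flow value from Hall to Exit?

9

Augment Hall→a→d→e→Exit: bottleneck 2, flow now 2.
Augment Hall→a→d→f→Exit: bottleneck 1, flow now 3.
Augment Hall→b→d→f→Exit: bottleneck 2, flow now 5.
Augment Hall→c→d→g→Exit: bottleneck 4, flow now 9.
No augmenting path remains; maximum flow = 9.
In the residual graph, reachable from Hall: {Hall, c}.
Min-cut edges: Hall→a (3), Hall→b (2), c→d (4); capacity 3 + 2 + 4 = 9.
This cut is saturated, so no flow can exceed 9.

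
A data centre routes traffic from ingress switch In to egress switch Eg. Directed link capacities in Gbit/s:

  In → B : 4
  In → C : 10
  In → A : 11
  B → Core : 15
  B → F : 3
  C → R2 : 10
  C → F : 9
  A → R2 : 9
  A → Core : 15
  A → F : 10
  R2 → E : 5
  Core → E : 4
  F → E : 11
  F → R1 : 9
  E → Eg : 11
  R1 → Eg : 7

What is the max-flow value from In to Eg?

18

Augment In→B→Core→E→Eg: bottleneck 4, flow now 4.
Augment In→C→R2→E→Eg: bottleneck 5, flow now 9.
Augment In→C→F→E→Eg: bottleneck 2, flow now 11.
Augment In→C→F→R1→Eg: bottleneck 3, flow now 14.
Augment In→A→F→R1→Eg: bottleneck 4, flow now 18.
No augmenting path remains; maximum flow = 18.
In the residual graph, reachable from In: {In, B, C, A, R2, Core, F, E, R1}.
Min-cut edges: E→Eg (11), R1→Eg (7); capacity 11 + 7 = 18.
This cut is saturated, so no flow can exceed 18.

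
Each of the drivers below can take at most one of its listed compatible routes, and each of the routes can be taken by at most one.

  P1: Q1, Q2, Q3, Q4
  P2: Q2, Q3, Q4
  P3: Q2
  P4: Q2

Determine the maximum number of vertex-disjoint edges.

3

Unit-capacity flow: source→left, listed edges, right→sink; max matching = max flow.
Augmenting path P1→Q1 (+1); matched 1.
Augmenting path P2→Q2 (+1); matched 2.
Augmenting path P3→Q2→P2→Q3 (+1); matched 3.
No augmenting path remains; maximum matching = 3.
König certificate: {P1, P2, Q2} is a vertex cover of size 3 (every listed pair touches it), so no matching can be larger.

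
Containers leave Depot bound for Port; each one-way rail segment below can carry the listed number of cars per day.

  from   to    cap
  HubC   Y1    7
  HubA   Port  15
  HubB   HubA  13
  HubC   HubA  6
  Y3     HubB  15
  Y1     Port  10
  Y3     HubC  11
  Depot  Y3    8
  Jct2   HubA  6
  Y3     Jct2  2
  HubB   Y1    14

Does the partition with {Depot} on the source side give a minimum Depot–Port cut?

Yes — it is a minimum cut (capacity 8).

Given cut capacity: 8 = 8.
Augment Depot→Y3→HubC→HubA→Port: bottleneck 6, flow now 6.
Augment Depot→Y3→HubC→Y1→Port: bottleneck 2, flow now 8.
No augmenting path remains; maximum flow = 8.
Cut capacity 8 equals the max flow, so it is a minimum cut.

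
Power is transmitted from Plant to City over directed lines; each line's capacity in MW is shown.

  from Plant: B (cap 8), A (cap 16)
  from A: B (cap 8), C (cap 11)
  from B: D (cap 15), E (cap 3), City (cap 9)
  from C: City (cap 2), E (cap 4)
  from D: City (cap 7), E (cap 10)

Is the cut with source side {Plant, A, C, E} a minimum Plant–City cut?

Yes — it is a minimum cut (capacity 18).

Given cut capacity: 8 + 8 + 2 = 18.
Augment Plant→B→City: bottleneck 8, flow now 8.
Augment Plant→A→B→City: bottleneck 1, flow now 9.
Augment Plant→A→C→City: bottleneck 2, flow now 11.
Augment Plant→A→B→D→City: bottleneck 7, flow now 18.
No augmenting path remains; maximum flow = 18.
Cut capacity 18 equals the max flow, so it is a minimum cut.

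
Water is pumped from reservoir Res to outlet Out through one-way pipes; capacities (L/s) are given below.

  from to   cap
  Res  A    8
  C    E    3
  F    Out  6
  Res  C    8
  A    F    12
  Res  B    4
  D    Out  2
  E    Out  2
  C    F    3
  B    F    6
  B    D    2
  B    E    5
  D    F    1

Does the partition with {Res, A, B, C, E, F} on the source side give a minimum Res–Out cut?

Yes — it is a minimum cut (capacity 10).

Given cut capacity: 2 + 2 + 6 = 10.
Augment Res→A→F→Out: bottleneck 6, flow now 6.
Augment Res→B→D→Out: bottleneck 2, flow now 8.
Augment Res→B→E→Out: bottleneck 2, flow now 10.
No augmenting path remains; maximum flow = 10.
Cut capacity 10 equals the max flow, so it is a minimum cut.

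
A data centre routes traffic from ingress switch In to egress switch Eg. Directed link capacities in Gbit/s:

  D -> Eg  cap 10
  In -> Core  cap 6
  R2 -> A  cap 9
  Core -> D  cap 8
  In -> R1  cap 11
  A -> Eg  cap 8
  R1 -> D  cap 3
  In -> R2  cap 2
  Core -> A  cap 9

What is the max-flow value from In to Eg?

11

Augment In→R2→A→Eg: bottleneck 2, flow now 2.
Augment In→R1→D→Eg: bottleneck 3, flow now 5.
Augment In→Core→D→Eg: bottleneck 6, flow now 11.
No augmenting path remains; maximum flow = 11.
In the residual graph, reachable from In: {In, R1}.
Min-cut edges: In→R2 (2), In→Core (6), R1→D (3); capacity 2 + 6 + 3 = 11.
This cut is saturated, so no flow can exceed 11.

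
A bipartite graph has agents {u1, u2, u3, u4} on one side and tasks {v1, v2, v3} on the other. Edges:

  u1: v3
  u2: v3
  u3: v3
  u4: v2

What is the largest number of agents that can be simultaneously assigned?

Unit-capacity flow: source→left, listed edges, right→sink; max matching = max flow.
Augmenting path u1→v3 (+1); matched 1.
Augmenting path u4→v2 (+1); matched 2.
No augmenting path remains; maximum matching = 2.
König certificate: {u4, v3} is a vertex cover of size 2 (every listed pair touches it), so no matching can be larger.

2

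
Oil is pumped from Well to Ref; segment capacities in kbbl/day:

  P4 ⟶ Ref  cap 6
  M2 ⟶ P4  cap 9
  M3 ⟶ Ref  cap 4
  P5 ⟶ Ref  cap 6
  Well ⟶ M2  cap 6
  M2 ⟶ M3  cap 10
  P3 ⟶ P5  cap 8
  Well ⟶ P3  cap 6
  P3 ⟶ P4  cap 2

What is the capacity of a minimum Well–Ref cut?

Augment Well→M2→M3→Ref: bottleneck 4, flow now 4.
Augment Well→M2→P4→Ref: bottleneck 2, flow now 6.
Augment Well→P3→P4→Ref: bottleneck 2, flow now 8.
Augment Well→P3→P5→Ref: bottleneck 4, flow now 12.
No augmenting path remains; maximum flow = 12.
By max-flow min-cut, the minimum cut capacity equals the max flow.
In the residual graph, reachable from Well: {Well}.
Min-cut edges: Well→M2 (6), Well→P3 (6); capacity 6 + 6 = 12.

12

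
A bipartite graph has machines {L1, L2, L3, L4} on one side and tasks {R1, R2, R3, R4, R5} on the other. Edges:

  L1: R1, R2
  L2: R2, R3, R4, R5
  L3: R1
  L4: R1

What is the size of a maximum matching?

Unit-capacity flow: source→left, listed edges, right→sink; max matching = max flow.
Augmenting path L1→R1 (+1); matched 1.
Augmenting path L2→R2 (+1); matched 2.
Augmenting path L3→R1→L1→R2→L2→R3 (+1); matched 3.
No augmenting path remains; maximum matching = 3.
König certificate: {L1, L2, R1} is a vertex cover of size 3 (every listed pair touches it), so no matching can be larger.

3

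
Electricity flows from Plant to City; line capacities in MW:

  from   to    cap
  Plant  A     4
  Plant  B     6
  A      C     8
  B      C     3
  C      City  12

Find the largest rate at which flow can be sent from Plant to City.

Augment Plant→A→C→City: bottleneck 4, flow now 4.
Augment Plant→B→C→City: bottleneck 3, flow now 7.
No augmenting path remains; maximum flow = 7.
In the residual graph, reachable from Plant: {Plant, B}.
Min-cut edges: Plant→A (4), B→C (3); capacity 4 + 3 = 7.
This cut is saturated, so no flow can exceed 7.

7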